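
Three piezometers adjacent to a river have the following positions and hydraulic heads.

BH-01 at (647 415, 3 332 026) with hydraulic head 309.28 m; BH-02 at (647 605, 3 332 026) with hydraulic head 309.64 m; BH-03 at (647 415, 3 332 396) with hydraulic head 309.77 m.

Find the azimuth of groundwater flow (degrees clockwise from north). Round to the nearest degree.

235°

∂h/∂x = (309.64 − 309.28) / (647605 − 647415) = +0.001895
∂h/∂y = (309.77 − 309.28) / (3332396 − 3332026) = +0.001324
Flow direction (−∇h) has components (-0.001895 E, -0.001324 N).
Azimuth = atan2(E, N) = atan2(-0.001895, -0.001324) = 235.0° ≈ 235°.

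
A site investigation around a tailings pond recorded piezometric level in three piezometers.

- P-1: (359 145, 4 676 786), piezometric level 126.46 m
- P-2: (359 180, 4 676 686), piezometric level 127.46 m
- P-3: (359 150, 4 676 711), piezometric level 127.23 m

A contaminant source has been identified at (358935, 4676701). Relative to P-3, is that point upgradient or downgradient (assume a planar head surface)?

upgradient

Differences from P-1: to P-2 (Δx, Δy, Δh) = (35, -100, +1.00); to P-3 = (5, -75, +0.77).
Solve a·Δx + b·Δy = Δh: det = 35·(-75) − 5·(-100) = -2125.
∂h/∂x = [(+1.00)·(-75) − (+0.77)·(-100)] / -2125 = -0.0009412
∂h/∂y = [35·(+0.77) − 5·(+1.00)] / -2125 = -0.01033
Head at (358935, 4676701) = 126.46 + (-0.0009412)·(-210) + (-0.01033)·(-85) = 127.54 m.
That is higher than the 127.23 m at P-3, so the point is upgradient.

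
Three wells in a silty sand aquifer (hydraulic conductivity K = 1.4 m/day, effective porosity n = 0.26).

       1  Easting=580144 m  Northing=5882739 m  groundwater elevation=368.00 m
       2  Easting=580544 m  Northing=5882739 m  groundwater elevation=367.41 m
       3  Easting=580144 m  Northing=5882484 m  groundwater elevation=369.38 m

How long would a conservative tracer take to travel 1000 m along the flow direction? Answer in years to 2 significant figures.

91 years

∂h/∂x = (367.41 − 368.00) / (580544 − 580144) = -0.001475
∂h/∂y = (369.38 − 368.00) / (5882484 − 5882739) = -0.005412
|∇h| = √(-0.001475² + -0.005412²) = 0.005609
Seepage velocity v = K·i/n = 1.4 × 0.005609 / 0.26 = 0.0302 m/day.
t = 1000 / 0.0302 = 3.311e+04 days = 90.7 years.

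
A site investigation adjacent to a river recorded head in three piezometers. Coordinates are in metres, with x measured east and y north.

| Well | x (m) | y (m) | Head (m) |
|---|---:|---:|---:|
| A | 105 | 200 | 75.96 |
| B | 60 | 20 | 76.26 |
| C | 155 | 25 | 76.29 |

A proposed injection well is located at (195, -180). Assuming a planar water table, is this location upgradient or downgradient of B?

Taking A as reference: B−A = (-45, -180, +0.30); C−A = (50, -175, +0.33).
Determinant of the coordinate differences = (-45)·(-175) − 50·(-180) = 16875.
∂h/∂x = [(+0.30)·(-175) − (+0.33)·(-180)] / 16875 = +0.0004089
∂h/∂y = [(-45)·(+0.33) − 50·(+0.30)] / 16875 = -0.001769
Head at (195, -180) = 75.96 + (+0.0004089)·(90) + (-0.001769)·(-380) = 76.67 m.
That is higher than the 76.26 m at B, so the point is upgradient.

upgradient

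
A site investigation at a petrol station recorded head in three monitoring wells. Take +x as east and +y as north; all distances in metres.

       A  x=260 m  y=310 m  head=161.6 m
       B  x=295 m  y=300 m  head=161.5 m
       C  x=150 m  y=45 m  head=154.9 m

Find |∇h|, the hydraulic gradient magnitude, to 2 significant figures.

0.024

With h = a·x + b·y + c and A as origin, the differences give:
  35·a + (-10)·b = -0.1
  (-110)·a + (-265)·b = -6.7
Eliminate b (×(-265) and ×(-10), subtract): -10375·a = -40.50 → a = ∂h/∂x = +0.003904
Back-substitute: b = ∂h/∂y = +0.02366.
|∇h| = √(0.003904² + 0.02366²) = 0.02398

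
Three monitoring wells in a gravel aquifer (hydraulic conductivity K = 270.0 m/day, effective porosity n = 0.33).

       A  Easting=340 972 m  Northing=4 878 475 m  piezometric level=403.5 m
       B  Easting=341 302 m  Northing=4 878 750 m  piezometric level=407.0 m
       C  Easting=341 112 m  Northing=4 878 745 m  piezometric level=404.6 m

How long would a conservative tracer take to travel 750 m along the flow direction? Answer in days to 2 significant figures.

71 days

Taking A as reference: B−A = (330, 275, +3.5); C−A = (140, 270, +1.1).
Determinant of the coordinate differences = 330·270 − 140·275 = 50600.
∂h/∂x = [(+3.5)·270 − (+1.1)·275] / 50600 = +0.01270
∂h/∂y = [330·(+1.1) − 140·(+3.5)] / 50600 = -0.002510
|∇h| = √(0.01270² + -0.002510²) = 0.01295
Seepage velocity v = K·i/n = 270.0 × 0.01295 / 0.33 = 10.6 m/day.
t = 750 / 10.6 = 70.75 days.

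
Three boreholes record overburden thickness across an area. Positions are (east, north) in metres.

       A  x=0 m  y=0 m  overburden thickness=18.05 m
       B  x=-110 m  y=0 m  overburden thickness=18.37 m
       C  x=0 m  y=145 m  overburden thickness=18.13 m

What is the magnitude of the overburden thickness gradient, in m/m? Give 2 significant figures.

0.0030 m/m

∂d/∂x = (18.37 − 18.05) / (-110 − 0) = -0.002909
∂d/∂y = (18.13 − 18.05) / (145 − 0) = +0.0005517
|∇f| = √(-0.002909² + 0.0005517²) = 0.002961 m/m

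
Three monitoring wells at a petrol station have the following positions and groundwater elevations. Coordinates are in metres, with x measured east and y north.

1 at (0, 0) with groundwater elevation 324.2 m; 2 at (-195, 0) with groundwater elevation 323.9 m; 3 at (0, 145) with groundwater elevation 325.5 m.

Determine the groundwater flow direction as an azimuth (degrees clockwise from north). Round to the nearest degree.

∂h/∂x = (323.9 − 324.2) / (-195 − 0) = +0.001538
∂h/∂y = (325.5 − 324.2) / (145 − 0) = +0.008966
Flow direction (−∇h) has components (-0.001538 E, -0.008966 N).
Azimuth = atan2(E, N) = atan2(-0.001538, -0.008966) = 189.7° ≈ 190°.

190°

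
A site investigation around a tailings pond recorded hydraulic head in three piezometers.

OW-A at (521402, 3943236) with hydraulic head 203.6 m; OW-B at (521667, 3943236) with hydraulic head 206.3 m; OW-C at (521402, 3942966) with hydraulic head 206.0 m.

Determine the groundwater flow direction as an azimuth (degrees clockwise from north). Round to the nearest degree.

311°

∂h/∂x = (206.3 − 203.6) / (521667 − 521402) = +0.01019
∂h/∂y = (206.0 − 203.6) / (3942966 − 3943236) = -0.008889
Flow direction (−∇h) has components (-0.01019 E, +0.008889 N).
Azimuth = atan2(E, N) = atan2(-0.01019, +0.008889) = 311.1° ≈ 311°.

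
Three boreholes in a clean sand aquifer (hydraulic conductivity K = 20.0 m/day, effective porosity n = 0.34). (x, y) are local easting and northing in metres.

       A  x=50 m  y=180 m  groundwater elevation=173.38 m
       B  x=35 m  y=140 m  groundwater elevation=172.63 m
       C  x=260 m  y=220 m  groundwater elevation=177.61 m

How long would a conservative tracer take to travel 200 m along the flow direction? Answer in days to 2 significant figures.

Differences from A: to B (Δx, Δy, Δh) = (-15, -40, -0.75); to C = (210, 40, +4.23).
Determinant of the coordinate differences = (-15)·40 − 210·(-40) = 7800.
∂h/∂x = [(-0.75)·40 − (+4.23)·(-40)] / 7800 = +0.01785
∂h/∂y = [(-15)·(+4.23) − 210·(-0.75)] / 7800 = +0.01206
|∇h| = √(0.01785² + 0.01206²) = 0.02154
Seepage velocity v = K·i/n = 20.0 × 0.02154 / 0.34 = 1.267 m/day.
t = 200 / 1.267 = 157.9 days.

160 days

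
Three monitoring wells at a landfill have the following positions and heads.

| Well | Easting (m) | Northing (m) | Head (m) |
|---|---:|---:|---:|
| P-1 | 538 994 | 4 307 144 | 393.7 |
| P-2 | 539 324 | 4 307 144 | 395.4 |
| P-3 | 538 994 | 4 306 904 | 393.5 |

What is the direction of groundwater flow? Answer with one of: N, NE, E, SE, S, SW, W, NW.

∂h/∂x = (395.4 − 393.7) / (539324 − 538994) = +0.005152
∂h/∂y = (393.5 − 393.7) / (4306904 − 4307144) = +0.0008333
Flow = −∇h = (-0.005152 east, -0.0008333 north), which points west.

W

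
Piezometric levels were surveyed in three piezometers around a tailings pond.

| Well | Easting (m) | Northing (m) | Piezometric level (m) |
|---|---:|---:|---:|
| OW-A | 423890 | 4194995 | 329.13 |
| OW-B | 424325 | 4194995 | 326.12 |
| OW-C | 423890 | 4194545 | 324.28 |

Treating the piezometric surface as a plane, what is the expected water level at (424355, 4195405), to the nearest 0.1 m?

∂h/∂x = (326.12 − 329.13) / (424325 − 423890) = -0.006920
∂h/∂y = (324.28 − 329.13) / (4194545 − 4194995) = +0.01078
h(424355, 4195405) = 329.13 + (-0.006920)·(465) + (+0.01078)·(410) = 329.13 -3.218 +4.419 = 330.331 m.

330.3 m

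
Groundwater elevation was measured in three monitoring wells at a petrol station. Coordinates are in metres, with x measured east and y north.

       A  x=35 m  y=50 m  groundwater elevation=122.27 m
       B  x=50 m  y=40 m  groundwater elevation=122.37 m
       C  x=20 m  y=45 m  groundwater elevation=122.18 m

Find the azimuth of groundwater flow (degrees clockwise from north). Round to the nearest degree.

Taking A as reference: B−A = (15, -10, +0.10); C−A = (-15, -5, -0.09).
Solve a·Δx + b·Δy = Δh: det = 15·(-5) − (-15)·(-10) = -225.
∂h/∂x = [(+0.10)·(-5) − (-0.09)·(-10)] / -225 = +0.006222
∂h/∂y = [15·(-0.09) − (-15)·(+0.10)] / -225 = -0.0006667
Flow direction (−∇h) has components (-0.006222 E, +0.0006667 N).
Azimuth = atan2(E, N) = atan2(-0.006222, +0.0006667) = 276.1° ≈ 276°.

276°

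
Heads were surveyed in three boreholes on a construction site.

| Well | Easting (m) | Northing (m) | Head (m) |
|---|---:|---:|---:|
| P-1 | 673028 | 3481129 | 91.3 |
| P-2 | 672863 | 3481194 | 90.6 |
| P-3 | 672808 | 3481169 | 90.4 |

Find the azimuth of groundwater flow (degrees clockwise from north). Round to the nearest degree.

280°

Differences from P-1: to P-2 (Δx, Δy, Δh) = (-165, 65, -0.7); to P-3 = (-220, 40, -0.9).
Determinant of the coordinate differences = (-165)·40 − (-220)·65 = 7700.
∂h/∂x = [(-0.7)·40 − (-0.9)·65] / 7700 = +0.003961
∂h/∂y = [(-165)·(-0.9) − (-220)·(-0.7)] / 7700 = -0.0007143
Flow direction (−∇h) has components (-0.003961 E, +0.0007143 N).
Azimuth = atan2(E, N) = atan2(-0.003961, +0.0007143) = 280.2° ≈ 280°.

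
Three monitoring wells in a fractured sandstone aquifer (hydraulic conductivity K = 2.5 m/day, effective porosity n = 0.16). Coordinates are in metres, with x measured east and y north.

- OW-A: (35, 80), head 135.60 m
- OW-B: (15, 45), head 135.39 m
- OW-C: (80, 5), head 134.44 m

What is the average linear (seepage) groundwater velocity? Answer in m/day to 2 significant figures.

0.21 m/day

Taking OW-A as reference: OW-B−OW-A = (-20, -35, -0.21); OW-C−OW-A = (45, -75, -1.16).
Determinant of the coordinate differences = (-20)·(-75) − 45·(-35) = 3075.
∂h/∂x = [(-0.21)·(-75) − (-1.16)·(-35)] / 3075 = -0.008081
∂h/∂y = [(-20)·(-1.16) − 45·(-0.21)] / 3075 = +0.01062
|∇h| = √(-0.008081² + 0.01062²) = 0.01334
Seepage velocity v = K·i/n = 2.5 × 0.01334 / 0.16 = 0.2084 m/day.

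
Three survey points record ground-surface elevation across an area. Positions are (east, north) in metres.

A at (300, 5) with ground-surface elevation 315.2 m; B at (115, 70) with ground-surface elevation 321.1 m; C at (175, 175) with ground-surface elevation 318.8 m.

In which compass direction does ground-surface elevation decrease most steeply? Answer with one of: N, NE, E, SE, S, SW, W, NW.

With z = a·x + b·y + c and A as origin, the differences give:
  (-185)·a + 65·b = +5.9
  (-125)·a + 170·b = +3.6
Eliminate b (×170 and ×65, subtract): -23325·a = 769.00 → a = ∂z/∂x = -0.03297
Back-substitute: b = ∂z/∂y = -0.003065.
Steepest decrease is along −∇f = (+0.03297 E, +0.003065 N) → east.

E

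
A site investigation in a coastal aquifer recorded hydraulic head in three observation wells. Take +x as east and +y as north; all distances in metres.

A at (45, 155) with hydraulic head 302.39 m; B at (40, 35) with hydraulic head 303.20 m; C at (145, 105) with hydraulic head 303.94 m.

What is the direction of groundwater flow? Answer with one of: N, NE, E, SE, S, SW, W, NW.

NW

With h = a·x + b·y + c and A as origin, the differences give:
  (-5)·a + (-120)·b = +0.81
  100·a + (-50)·b = +1.55
Eliminate b (×(-50) and ×(-120), subtract): 12250·a = 145.500 → a = ∂h/∂x = +0.01188
Back-substitute: b = ∂h/∂y = -0.007245.
Flow = −∇h = (-0.01188 east, +0.007245 north), which points northwest.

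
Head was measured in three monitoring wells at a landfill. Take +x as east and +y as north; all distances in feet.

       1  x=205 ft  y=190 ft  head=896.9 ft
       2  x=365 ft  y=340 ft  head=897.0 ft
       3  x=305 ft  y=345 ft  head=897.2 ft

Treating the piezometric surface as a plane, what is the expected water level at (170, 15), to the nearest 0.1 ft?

896.3 ft

Differences from 1: to 2 (Δx, Δy, Δh) = (160, 150, +0.1); to 3 = (100, 155, +0.3).
Solve a·Δx + b·Δy = Δh: det = 160·155 − 100·150 = 9800.
∂h/∂x = [(+0.1)·155 − (+0.3)·150] / 9800 = -0.003010
∂h/∂y = [160·(+0.3) − 100·(+0.1)] / 9800 = +0.003878
h(170, 15) = 896.9 + (-0.003010)·(-35) + (+0.003878)·(-175) = 896.9 +0.105 -0.679 = 896.327 ft.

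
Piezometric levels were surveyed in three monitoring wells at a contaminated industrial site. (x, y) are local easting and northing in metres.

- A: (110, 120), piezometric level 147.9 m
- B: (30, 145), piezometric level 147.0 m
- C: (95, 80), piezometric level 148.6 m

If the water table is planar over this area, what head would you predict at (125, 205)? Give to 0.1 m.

146.3 m

With h = a·x + b·y + c and A as origin, the differences give:
  (-80)·a + 25·b = -0.9
  (-15)·a + (-40)·b = +0.7
Eliminate b (×(-40) and ×25, subtract): 3575·a = 18.50 → a = ∂h/∂x = +0.005175
Back-substitute: b = ∂h/∂y = -0.01944.
h(125, 205) = 147.9 + (+0.005175)·(15) + (-0.01944)·(85) = 147.9 +0.078 -1.652 = 146.325 m.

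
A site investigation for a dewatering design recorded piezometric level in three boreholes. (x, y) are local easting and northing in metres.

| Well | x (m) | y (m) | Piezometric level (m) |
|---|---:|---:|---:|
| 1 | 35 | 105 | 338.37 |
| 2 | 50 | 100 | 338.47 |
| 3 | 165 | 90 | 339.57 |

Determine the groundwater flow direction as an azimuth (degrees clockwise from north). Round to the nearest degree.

Taking 1 as reference: 2−1 = (15, -5, +0.10); 3−1 = (130, -15, +1.20).
Determinant of the coordinate differences = 15·(-15) − 130·(-5) = 425.
∂h/∂x = [(+0.10)·(-15) − (+1.20)·(-5)] / 425 = +0.01059
∂h/∂y = [15·(+1.20) − 130·(+0.10)] / 425 = +0.01176
Flow direction (−∇h) has components (-0.01059 E, -0.01176 N).
Azimuth = atan2(E, N) = atan2(-0.01059, -0.01176) = 222.0° ≈ 222°.

222°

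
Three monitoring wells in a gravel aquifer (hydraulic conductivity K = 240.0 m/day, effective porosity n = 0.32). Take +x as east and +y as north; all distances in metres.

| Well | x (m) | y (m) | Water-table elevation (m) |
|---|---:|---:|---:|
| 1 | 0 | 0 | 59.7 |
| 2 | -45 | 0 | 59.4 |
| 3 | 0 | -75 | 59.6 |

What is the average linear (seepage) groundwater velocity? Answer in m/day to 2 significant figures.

5.1 m/day

∂h/∂x = (59.4 − 59.7) / (-45 − 0) = +0.006667
∂h/∂y = (59.6 − 59.7) / (-75 − 0) = +0.001333
|∇h| = √(0.006667² + 0.001333²) = 0.006799
Seepage velocity v = K·i/n = 240.0 × 0.006799 / 0.32 = 5.099 m/day.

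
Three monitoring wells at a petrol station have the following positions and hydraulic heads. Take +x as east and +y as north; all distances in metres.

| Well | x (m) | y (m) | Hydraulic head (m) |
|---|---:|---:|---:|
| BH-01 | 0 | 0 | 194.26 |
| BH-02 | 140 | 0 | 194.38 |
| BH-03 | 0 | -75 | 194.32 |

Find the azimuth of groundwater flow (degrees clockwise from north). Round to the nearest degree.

313°

∂h/∂x = (194.38 − 194.26) / (140 − 0) = +0.0008571
∂h/∂y = (194.32 − 194.26) / (-75 − 0) = -0.0008000
Flow direction (−∇h) has components (-0.0008571 E, +0.0008000 N).
Azimuth = atan2(E, N) = atan2(-0.0008571, +0.0008000) = 313.0° ≈ 313°.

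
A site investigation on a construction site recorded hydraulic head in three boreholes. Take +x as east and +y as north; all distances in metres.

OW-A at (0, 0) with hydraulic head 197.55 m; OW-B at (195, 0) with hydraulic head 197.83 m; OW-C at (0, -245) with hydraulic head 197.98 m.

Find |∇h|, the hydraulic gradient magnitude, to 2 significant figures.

∂h/∂x = (197.83 − 197.55) / (195 − 0) = +0.001436
∂h/∂y = (197.98 − 197.55) / (-245 − 0) = -0.001755
|∇h| = √(0.001436² + -0.001755²) = 0.002268

0.0023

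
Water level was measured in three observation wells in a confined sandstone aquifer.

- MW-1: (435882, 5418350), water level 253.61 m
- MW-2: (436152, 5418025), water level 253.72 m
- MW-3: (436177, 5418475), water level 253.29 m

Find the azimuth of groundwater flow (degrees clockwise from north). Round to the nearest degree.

037°

Taking MW-1 as reference: MW-2−MW-1 = (270, -325, +0.11); MW-3−MW-1 = (295, 125, -0.32).
Determinant of the coordinate differences = 270·125 − 295·(-325) = 129625.
∂h/∂x = [(+0.11)·125 − (-0.32)·(-325)] / 129625 = -0.0006962
∂h/∂y = [270·(-0.32) − 295·(+0.11)] / 129625 = -0.0009169
Flow direction (−∇h) has components (+0.0006962 E, +0.0009169 N).
Azimuth = atan2(E, N) = atan2(+0.0006962, +0.0009169) = 37.2° ≈ 037°.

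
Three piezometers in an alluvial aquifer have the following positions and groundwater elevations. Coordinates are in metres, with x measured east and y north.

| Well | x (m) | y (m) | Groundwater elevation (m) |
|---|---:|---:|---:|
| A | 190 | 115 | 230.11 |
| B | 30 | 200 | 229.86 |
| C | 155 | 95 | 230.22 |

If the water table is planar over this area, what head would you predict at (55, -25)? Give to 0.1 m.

Differences from A: to B (Δx, Δy, Δh) = (-160, 85, -0.25); to C = (-35, -20, +0.11).
Determinant of the coordinate differences = (-160)·(-20) − (-35)·85 = 6175.
∂h/∂x = [(-0.25)·(-20) − (+0.11)·85] / 6175 = -0.0007045
∂h/∂y = [(-160)·(+0.11) − (-35)·(-0.25)] / 6175 = -0.004267
h(55, -25) = 230.11 + (-0.0007045)·(-135) + (-0.004267)·(-140) = 230.11 +0.095 +0.597 = 230.803 m.

230.8 m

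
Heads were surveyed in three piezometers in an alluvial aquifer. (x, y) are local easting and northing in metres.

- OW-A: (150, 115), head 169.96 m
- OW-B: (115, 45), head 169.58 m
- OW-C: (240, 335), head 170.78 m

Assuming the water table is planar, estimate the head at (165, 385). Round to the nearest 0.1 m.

With h = a·x + b·y + c and OW-A as origin, the differences give:
  (-35)·a + (-70)·b = -0.38
  90·a + 220·b = +0.82
Eliminate b (×220 and ×(-70), subtract): -1400·a = -26.200 → a = ∂h/∂x = +0.01871
Back-substitute: b = ∂h/∂y = -0.003929.
h(165, 385) = 169.96 + (+0.01871)·(15) + (-0.003929)·(270) = 169.96 +0.281 -1.061 = 169.180 m.

169.2 m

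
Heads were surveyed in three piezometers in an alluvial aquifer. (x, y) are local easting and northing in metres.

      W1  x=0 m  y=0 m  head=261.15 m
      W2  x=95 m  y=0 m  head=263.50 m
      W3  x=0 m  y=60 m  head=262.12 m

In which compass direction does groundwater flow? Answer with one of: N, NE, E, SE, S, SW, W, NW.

SW

∂h/∂x = (263.50 − 261.15) / (95 − 0) = +0.02474
∂h/∂y = (262.12 − 261.15) / (60 − 0) = +0.01617
Flow = −∇h = (-0.02474 east, -0.01617 north), which points southwest.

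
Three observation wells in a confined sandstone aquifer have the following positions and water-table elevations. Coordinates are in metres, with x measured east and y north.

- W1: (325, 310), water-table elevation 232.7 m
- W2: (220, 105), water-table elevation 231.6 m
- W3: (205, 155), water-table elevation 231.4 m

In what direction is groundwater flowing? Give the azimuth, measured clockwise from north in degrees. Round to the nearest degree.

273°

Taking W1 as reference: W2−W1 = (-105, -205, -1.1); W3−W1 = (-120, -155, -1.3).
Solve a·Δx + b·Δy = Δh: det = (-105)·(-155) − (-120)·(-205) = -8325.
∂h/∂x = [(-1.1)·(-155) − (-1.3)·(-205)] / -8325 = +0.01153
∂h/∂y = [(-105)·(-1.3) − (-120)·(-1.1)] / -8325 = -0.0005405
Flow direction (−∇h) has components (-0.01153 E, +0.0005405 N).
Azimuth = atan2(E, N) = atan2(-0.01153, +0.0005405) = 272.7° ≈ 273°.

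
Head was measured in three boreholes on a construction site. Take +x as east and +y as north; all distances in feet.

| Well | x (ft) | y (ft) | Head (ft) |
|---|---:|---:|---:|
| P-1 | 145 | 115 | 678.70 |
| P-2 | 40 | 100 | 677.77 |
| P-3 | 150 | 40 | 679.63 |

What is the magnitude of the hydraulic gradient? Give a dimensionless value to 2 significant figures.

Taking P-1 as reference: P-2−P-1 = (-105, -15, -0.93); P-3−P-1 = (5, -75, +0.93).
Determinant of the coordinate differences = (-105)·(-75) − 5·(-15) = 7950.
∂h/∂x = [(-0.93)·(-75) − (+0.93)·(-15)] / 7950 = +0.01053
∂h/∂y = [(-105)·(+0.93) − 5·(-0.93)] / 7950 = -0.01170
|∇h| = √(0.01053² + -0.01170²) = 0.01574

0.016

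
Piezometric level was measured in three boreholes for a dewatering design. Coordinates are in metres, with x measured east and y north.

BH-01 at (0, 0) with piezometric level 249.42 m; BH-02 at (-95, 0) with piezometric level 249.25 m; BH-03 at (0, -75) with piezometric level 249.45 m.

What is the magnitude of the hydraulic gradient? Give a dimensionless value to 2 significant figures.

∂h/∂x = (249.25 − 249.42) / (-95 − 0) = +0.001789
∂h/∂y = (249.45 − 249.42) / (-75 − 0) = -0.0004000
|∇h| = √(0.001789² + -0.0004000²) = 0.001833

0.0018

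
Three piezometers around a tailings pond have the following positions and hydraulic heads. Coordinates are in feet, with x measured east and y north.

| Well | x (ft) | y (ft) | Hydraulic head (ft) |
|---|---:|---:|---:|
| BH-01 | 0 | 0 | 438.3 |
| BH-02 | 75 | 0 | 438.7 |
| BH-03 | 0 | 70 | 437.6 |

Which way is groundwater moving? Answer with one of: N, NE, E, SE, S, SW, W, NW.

∂h/∂x = (438.7 − 438.3) / (75 − 0) = +0.005333
∂h/∂y = (437.6 − 438.3) / (70 − 0) = -0.010000
Flow = −∇h = (-0.005333 east, +0.010000 north), which points northwest.

NW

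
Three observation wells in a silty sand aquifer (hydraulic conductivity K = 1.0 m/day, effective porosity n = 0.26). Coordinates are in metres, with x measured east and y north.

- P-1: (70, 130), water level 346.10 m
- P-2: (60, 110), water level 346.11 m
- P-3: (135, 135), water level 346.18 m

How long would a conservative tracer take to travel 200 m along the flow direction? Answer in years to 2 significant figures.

With h = a·x + b·y + c and P-1 as origin, the differences give:
  (-10)·a + (-20)·b = +0.01
  65·a + 5·b = +0.08
Eliminate b (×5 and ×(-20), subtract): 1250·a = 1.650 → a = ∂h/∂x = +0.001320
Back-substitute: b = ∂h/∂y = -0.001160.
|∇h| = √(0.001320² + -0.001160²) = 0.001757
Seepage velocity v = K·i/n = 1.0 × 0.001757 / 0.26 = 0.006758 m/day.
t = 200 / 0.006758 = 2.959e+04 days = 81 years.

81 years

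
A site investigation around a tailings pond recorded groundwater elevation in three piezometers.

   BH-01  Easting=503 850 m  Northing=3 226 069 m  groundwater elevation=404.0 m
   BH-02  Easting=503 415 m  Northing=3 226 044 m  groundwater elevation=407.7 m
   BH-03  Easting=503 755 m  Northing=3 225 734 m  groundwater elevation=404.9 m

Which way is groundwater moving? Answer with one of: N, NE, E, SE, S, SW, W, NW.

Taking BH-01 as reference: BH-02−BH-01 = (-435, -25, +3.7); BH-03−BH-01 = (-95, -335, +0.9).
Solve a·Δx + b·Δy = Δh: det = (-435)·(-335) − (-95)·(-25) = 143350.
∂h/∂x = [(+3.7)·(-335) − (+0.9)·(-25)] / 143350 = -0.008490
∂h/∂y = [(-435)·(+0.9) − (-95)·(+3.7)] / 143350 = -0.0002790
Flow = −∇h = (+0.008490 east, +0.0002790 north), which points east.

E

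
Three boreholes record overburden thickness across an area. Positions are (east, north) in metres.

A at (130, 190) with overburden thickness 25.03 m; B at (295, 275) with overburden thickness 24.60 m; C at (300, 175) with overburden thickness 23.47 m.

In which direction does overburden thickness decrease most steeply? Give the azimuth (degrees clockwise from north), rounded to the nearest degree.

143°

Three-point gradient (reference A): Δ to B = (165, 85, -0.43), Δ to C = (170, -15, -1.56).
∂d/∂x = -0.008216, ∂d/∂y = +0.01089 (det = -16925).
Steepest decrease is along −∇f: components (+0.008216 E, -0.01089 N).
Azimuth = atan2(+0.008216, -0.01089) = 143.0° ≈ 143°.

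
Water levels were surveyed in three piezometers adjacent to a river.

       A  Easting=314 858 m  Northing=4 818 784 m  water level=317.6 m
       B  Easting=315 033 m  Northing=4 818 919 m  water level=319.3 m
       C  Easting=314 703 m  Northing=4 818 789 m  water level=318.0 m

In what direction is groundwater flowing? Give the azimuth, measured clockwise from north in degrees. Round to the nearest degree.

172°

With h = a·x + b·y + c and A as origin, the differences give:
  175·a + 135·b = +1.7
  (-155)·a + 5·b = +0.4
Eliminate b (×5 and ×135, subtract): 21800·a = -45.50 → a = ∂h/∂x = -0.002087
Back-substitute: b = ∂h/∂y = +0.01530.
Flow direction (−∇h) has components (+0.002087 E, -0.01530 N).
Azimuth = atan2(E, N) = atan2(+0.002087, -0.01530) = 172.2° ≈ 172°.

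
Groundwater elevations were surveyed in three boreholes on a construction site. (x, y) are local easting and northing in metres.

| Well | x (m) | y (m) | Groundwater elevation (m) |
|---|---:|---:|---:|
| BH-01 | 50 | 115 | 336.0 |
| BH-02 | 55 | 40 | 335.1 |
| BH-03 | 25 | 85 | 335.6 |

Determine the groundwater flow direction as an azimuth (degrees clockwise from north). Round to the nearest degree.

187°

Taking BH-01 as reference: BH-02−BH-01 = (5, -75, -0.9); BH-03−BH-01 = (-25, -30, -0.4).
Solve a·Δx + b·Δy = Δh: det = 5·(-30) − (-25)·(-75) = -2025.
∂h/∂x = [(-0.9)·(-30) − (-0.4)·(-75)] / -2025 = +0.001481
∂h/∂y = [5·(-0.4) − (-25)·(-0.9)] / -2025 = +0.01210
Flow direction (−∇h) has components (-0.001481 E, -0.01210 N).
Azimuth = atan2(E, N) = atan2(-0.001481, -0.01210) = 187.0° ≈ 187°.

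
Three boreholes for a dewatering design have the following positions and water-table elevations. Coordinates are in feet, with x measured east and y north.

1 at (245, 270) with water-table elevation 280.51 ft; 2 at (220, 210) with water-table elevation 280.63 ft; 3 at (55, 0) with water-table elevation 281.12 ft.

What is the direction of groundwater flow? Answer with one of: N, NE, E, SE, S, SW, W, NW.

Differences from 1: to 2 (Δx, Δy, Δh) = (-25, -60, +0.12); to 3 = (-190, -270, +0.61).
Determinant of the coordinate differences = (-25)·(-270) − (-190)·(-60) = -4650.
∂h/∂x = [(+0.12)·(-270) − (+0.61)·(-60)] / -4650 = -0.0009032
∂h/∂y = [(-25)·(+0.61) − (-190)·(+0.12)] / -4650 = -0.001624
Flow = −∇h = (+0.0009032 east, +0.001624 north), which points northeast.

NE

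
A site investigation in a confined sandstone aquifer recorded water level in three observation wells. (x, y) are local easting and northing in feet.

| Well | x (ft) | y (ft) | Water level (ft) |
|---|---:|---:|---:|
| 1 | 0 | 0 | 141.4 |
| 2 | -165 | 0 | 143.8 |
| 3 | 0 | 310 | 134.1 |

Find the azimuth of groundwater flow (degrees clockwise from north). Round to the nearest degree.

∂h/∂x = (143.8 − 141.4) / (-165 − 0) = -0.01455
∂h/∂y = (134.1 − 141.4) / (310 − 0) = -0.02355
Flow direction (−∇h) has components (+0.01455 E, +0.02355 N).
Azimuth = atan2(E, N) = atan2(+0.01455, +0.02355) = 31.7° ≈ 032°.

032°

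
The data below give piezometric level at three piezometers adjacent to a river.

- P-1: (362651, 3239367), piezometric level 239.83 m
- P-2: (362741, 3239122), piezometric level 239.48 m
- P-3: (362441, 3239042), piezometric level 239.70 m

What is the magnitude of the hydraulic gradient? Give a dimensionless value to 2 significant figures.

Differences from P-1: to P-2 (Δx, Δy, Δh) = (90, -245, -0.35); to P-3 = (-210, -325, -0.13).
Determinant of the coordinate differences = 90·(-325) − (-210)·(-245) = -80700.
∂h/∂x = [(-0.35)·(-325) − (-0.13)·(-245)] / -80700 = -0.001015
∂h/∂y = [90·(-0.13) − (-210)·(-0.35)] / -80700 = +0.001056
|∇h| = √(-0.001015² + 0.001056²) = 0.001465

0.0015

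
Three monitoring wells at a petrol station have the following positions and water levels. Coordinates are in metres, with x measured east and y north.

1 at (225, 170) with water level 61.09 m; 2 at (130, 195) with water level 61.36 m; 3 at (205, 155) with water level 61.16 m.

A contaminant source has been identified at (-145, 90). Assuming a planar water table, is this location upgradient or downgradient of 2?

upgradient

Differences from 1: to 2 (Δx, Δy, Δh) = (-95, 25, +0.27); to 3 = (-20, -15, +0.07).
Determinant of the coordinate differences = (-95)·(-15) − (-20)·25 = 1925.
∂h/∂x = [(+0.27)·(-15) − (+0.07)·25] / 1925 = -0.003013
∂h/∂y = [(-95)·(+0.07) − (-20)·(+0.27)] / 1925 = -0.0006494
Head at (-145, 90) = 61.09 + (-0.003013)·(-370) + (-0.0006494)·(-80) = 62.26 m.
That is higher than the 61.36 m at 2, so the point is upgradient.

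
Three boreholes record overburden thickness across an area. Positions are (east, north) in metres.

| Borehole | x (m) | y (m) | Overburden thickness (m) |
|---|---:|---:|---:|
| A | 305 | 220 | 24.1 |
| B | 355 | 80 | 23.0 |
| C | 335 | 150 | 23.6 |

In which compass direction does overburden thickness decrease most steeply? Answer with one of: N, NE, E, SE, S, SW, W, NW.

SW

Differences from A: to B (Δx, Δy, Δh) = (50, -140, -1.1); to C = (30, -70, -0.5).
Determinant of the coordinate differences = 50·(-70) − 30·(-140) = 700.
∂d/∂x = [(-1.1)·(-70) − (-0.5)·(-140)] / 700 = +0.01000
∂d/∂y = [50·(-0.5) − 30·(-1.1)] / 700 = +0.01143
Steepest decrease is along −∇f = (-0.01000 E, -0.01143 N) → southwest.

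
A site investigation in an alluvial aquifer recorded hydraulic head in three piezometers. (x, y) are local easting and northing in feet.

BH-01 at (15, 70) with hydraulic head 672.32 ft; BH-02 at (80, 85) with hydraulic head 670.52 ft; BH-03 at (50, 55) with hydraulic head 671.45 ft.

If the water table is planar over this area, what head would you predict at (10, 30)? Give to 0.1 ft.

Taking BH-01 as reference: BH-02−BH-01 = (65, 15, -1.80); BH-03−BH-01 = (35, -15, -0.87).
Solve a·Δx + b·Δy = Δh: det = 65·(-15) − 35·15 = -1500.
∂h/∂x = [(-1.80)·(-15) − (-0.87)·15] / -1500 = -0.02670
∂h/∂y = [65·(-0.87) − 35·(-1.80)] / -1500 = -0.004300
h(10, 30) = 672.32 + (-0.02670)·(-5) + (-0.004300)·(-40) = 672.32 +0.134 +0.172 = 672.625 ft.

672.6 ft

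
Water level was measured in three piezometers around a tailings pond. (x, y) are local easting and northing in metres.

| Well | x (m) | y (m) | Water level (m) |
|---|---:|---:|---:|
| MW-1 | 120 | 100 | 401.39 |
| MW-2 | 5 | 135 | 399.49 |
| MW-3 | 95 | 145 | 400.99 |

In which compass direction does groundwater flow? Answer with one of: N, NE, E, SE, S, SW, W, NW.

With h = a·x + b·y + c and MW-1 as origin, the differences give:
  (-115)·a + 35·b = -1.90
  (-25)·a + 45·b = -0.40
Eliminate b (×45 and ×35, subtract): -4300·a = -71.500 → a = ∂h/∂x = +0.01663
Back-substitute: b = ∂h/∂y = +0.0003488.
Flow = −∇h = (-0.01663 east, -0.0003488 north), which points west.

W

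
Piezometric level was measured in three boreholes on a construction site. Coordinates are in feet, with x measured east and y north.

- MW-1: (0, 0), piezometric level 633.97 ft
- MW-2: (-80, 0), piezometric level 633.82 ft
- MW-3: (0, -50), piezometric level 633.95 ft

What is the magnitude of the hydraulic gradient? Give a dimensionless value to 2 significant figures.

∂h/∂x = (633.82 − 633.97) / (-80 − 0) = +0.001875
∂h/∂y = (633.95 − 633.97) / (-50 − 0) = +0.0004000
|∇h| = √(0.001875² + 0.0004000²) = 0.001917

0.0019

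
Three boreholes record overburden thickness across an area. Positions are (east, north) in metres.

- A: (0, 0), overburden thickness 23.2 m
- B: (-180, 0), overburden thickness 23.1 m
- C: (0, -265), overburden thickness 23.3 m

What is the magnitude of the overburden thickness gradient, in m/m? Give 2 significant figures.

∂d/∂x = (23.1 − 23.2) / (-180 − 0) = +0.0005556
∂d/∂y = (23.3 − 23.2) / (-265 − 0) = -0.0003774
|∇f| = √(0.0005556² + -0.0003774²) = 0.0006717 m/m

0.00067 m/m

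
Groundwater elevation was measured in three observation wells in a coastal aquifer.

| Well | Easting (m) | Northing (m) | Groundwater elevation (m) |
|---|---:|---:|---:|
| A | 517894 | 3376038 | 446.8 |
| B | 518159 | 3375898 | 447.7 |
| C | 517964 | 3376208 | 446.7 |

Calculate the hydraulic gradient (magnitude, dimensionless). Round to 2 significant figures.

0.0030

Three-point gradient (reference A): Δ to B = (265, -140, +0.9), Δ to C = (70, 170, -0.1).
∂h/∂x = +0.002534, ∂h/∂y = -0.001632 (det = 54850).
|∇h| = √(0.002534² + -0.001632²) = 0.003014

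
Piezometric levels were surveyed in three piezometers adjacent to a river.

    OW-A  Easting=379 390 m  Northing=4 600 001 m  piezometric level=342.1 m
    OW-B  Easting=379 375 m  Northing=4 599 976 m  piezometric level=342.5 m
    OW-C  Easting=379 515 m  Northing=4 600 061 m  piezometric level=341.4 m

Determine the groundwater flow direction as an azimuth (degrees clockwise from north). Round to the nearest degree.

351°

Three-point gradient (reference OW-A): Δ to OW-B = (-15, -25, +0.4), Δ to OW-C = (125, 60, -0.7).
∂h/∂x = +0.002921, ∂h/∂y = -0.01775 (det = 2225).
Flow direction (−∇h) has components (-0.002921 E, +0.01775 N).
Azimuth = atan2(E, N) = atan2(-0.002921, +0.01775) = 350.7° ≈ 351°.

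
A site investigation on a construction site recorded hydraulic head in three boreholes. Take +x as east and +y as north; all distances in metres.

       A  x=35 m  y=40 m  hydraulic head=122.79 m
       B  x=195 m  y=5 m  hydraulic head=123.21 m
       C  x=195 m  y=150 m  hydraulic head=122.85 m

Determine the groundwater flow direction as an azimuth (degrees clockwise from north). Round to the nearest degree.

Differences from A: to B (Δx, Δy, Δh) = (160, -35, +0.42); to C = (160, 110, +0.06).
Solve a·Δx + b·Δy = Δh: det = 160·110 − 160·(-35) = 23200.
∂h/∂x = [(+0.42)·110 − (+0.06)·(-35)] / 23200 = +0.002082
∂h/∂y = [160·(+0.06) − 160·(+0.42)] / 23200 = -0.002483
Flow direction (−∇h) has components (-0.002082 E, +0.002483 N).
Azimuth = atan2(E, N) = atan2(-0.002082, +0.002483) = 320.0° ≈ 320°.

320°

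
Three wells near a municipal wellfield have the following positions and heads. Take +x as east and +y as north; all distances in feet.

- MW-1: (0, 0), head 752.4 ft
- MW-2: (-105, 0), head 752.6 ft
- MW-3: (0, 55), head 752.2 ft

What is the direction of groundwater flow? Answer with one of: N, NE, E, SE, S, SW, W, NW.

∂h/∂x = (752.6 − 752.4) / (-105 − 0) = -0.001905
∂h/∂y = (752.2 − 752.4) / (55 − 0) = -0.003636
Flow = −∇h = (+0.001905 east, +0.003636 north), which points northeast.

NE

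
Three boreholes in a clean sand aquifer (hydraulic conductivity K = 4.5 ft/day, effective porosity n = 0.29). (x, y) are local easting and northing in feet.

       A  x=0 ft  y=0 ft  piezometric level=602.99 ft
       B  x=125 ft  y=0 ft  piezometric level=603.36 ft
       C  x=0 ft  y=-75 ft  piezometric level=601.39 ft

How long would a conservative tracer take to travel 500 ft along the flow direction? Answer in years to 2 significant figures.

∂h/∂x = (603.36 − 602.99) / (125 − 0) = +0.002960
∂h/∂y = (601.39 − 602.99) / (-75 − 0) = +0.02133
|∇h| = √(0.002960² + 0.02133²) = 0.02153
Seepage velocity v = K·i/n = 4.5 × 0.02153 / 0.29 = 0.3341 ft/day.
t = 500 / 0.3341 = 1497 days = 4.1 years.

4.1 years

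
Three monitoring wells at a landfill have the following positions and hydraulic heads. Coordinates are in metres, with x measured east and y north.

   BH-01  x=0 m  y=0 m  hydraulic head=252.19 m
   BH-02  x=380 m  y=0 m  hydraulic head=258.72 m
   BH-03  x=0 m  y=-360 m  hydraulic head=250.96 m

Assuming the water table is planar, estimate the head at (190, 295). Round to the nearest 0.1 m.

∂h/∂x = (258.72 − 252.19) / (380 − 0) = +0.01718
∂h/∂y = (250.96 − 252.19) / (-360 − 0) = +0.003417
h(190, 295) = 252.19 + (+0.01718)·(190) + (+0.003417)·(295) = 252.19 +3.265 +1.008 = 256.463 m.

256.5 m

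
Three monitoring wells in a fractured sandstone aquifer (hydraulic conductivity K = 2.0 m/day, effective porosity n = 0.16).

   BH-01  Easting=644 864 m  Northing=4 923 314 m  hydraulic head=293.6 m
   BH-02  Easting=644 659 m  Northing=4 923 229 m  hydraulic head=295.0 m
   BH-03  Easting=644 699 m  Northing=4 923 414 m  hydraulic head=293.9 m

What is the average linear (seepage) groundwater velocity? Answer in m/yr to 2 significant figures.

31 m/yr

With h = a·x + b·y + c and BH-01 as origin, the differences give:
  (-205)·a + (-85)·b = +1.4
  (-165)·a + 100·b = +0.3
Eliminate b (×100 and ×(-85), subtract): -34525·a = 165.50 → a = ∂h/∂x = -0.004794
Back-substitute: b = ∂h/∂y = -0.004909.
|∇h| = √(-0.004794² + -0.004909²) = 0.006862
Seepage velocity v = K·i/n = 2.0 × 0.006862 / 0.16 = 0.08578 m/day = 31.33 m/yr.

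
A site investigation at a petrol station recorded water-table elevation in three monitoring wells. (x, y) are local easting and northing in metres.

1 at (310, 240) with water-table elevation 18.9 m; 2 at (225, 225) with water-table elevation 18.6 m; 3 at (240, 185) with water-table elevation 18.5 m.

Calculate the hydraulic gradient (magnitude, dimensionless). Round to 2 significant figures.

0.0046

With h = a·x + b·y + c and 1 as origin, the differences give:
  (-85)·a + (-15)·b = -0.3
  (-70)·a + (-55)·b = -0.4
Eliminate b (×(-55) and ×(-15), subtract): 3625·a = 10.50 → a = ∂h/∂x = +0.002897
Back-substitute: b = ∂h/∂y = +0.003586.
|∇h| = √(0.002897² + 0.003586²) = 0.00461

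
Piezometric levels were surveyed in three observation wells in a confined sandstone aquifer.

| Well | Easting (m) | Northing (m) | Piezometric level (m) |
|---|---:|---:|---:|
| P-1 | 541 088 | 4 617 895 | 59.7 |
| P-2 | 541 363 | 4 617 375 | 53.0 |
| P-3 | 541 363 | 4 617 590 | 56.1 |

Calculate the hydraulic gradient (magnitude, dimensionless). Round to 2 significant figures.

Taking P-1 as reference: P-2−P-1 = (275, -520, -6.7); P-3−P-1 = (275, -305, -3.6).
Determinant of the coordinate differences = 275·(-305) − 275·(-520) = 59125.
∂h/∂x = [(-6.7)·(-305) − (-3.6)·(-520)] / 59125 = +0.002901
∂h/∂y = [275·(-3.6) − 275·(-6.7)] / 59125 = +0.01442
|∇h| = √(0.002901² + 0.01442²) = 0.01471

0.015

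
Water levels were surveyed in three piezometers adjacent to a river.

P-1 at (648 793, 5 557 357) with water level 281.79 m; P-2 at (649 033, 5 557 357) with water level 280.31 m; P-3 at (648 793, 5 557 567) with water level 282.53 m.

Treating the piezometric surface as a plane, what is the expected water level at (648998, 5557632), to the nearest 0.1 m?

∂h/∂x = (280.31 − 281.79) / (649033 − 648793) = -0.006167
∂h/∂y = (282.53 − 281.79) / (5557567 − 5557357) = +0.003524
h(648998, 5557632) = 281.79 + (-0.006167)·(205) + (+0.003524)·(275) = 281.79 -1.264 +0.969 = 281.495 m.

281.5 m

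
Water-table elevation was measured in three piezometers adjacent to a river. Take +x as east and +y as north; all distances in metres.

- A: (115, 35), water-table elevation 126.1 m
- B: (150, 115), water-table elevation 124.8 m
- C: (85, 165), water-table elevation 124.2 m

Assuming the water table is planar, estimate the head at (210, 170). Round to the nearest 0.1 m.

With h = a·x + b·y + c and A as origin, the differences give:
  35·a + 80·b = -1.3
  (-30)·a + 130·b = -1.9
Eliminate b (×130 and ×80, subtract): 6950·a = -17.00 → a = ∂h/∂x = -0.002446
Back-substitute: b = ∂h/∂y = -0.01518.
h(210, 170) = 126.1 + (-0.002446)·(95) + (-0.01518)·(135) = 126.1 -0.232 -2.049 = 123.818 m.

123.8 m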